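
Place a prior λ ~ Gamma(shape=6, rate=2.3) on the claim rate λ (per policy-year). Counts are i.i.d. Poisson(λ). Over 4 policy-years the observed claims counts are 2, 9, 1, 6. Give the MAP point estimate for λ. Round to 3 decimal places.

λ̂_MAP = 3.651

Σxᵢ = 2+9+1+6 = 18, with n = 4.
Posterior ∝ λ^5e^(−2.3λ) · λ^18e^(−4λ) = λ^23e^(−6.3λ), i.e. Gamma(shape=24, rate=6.3).
The mode of a Gamma(a, b) with a ≥ 1 (shape–rate) is (a−1)/b = 23/6.3 ≈ 3.651.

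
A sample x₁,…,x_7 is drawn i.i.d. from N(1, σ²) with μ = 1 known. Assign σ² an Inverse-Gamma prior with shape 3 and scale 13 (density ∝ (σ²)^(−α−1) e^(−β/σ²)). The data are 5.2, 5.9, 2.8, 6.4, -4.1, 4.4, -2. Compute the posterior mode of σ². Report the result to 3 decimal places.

Sum of squared deviations about the known mean: SS = (5.2−1)² + (5.9−1)² + (2.8−1)² + (6.4−1)² + (-4.1−1)² + (4.4−1)² + (-2−1)² = 120.62.
The Normal likelihood contributes (σ²)^(−n/2) exp(−SS/(2σ²)), so the posterior is Inverse-Gamma(α + n/2, β + SS/2) = Inverse-Gamma(6.5, 73.31).
The mode of Inverse-Gamma(a, b) is b/(a+1) = 73.31/7.5 ≈ 9.775.

σ̂²_MAP = 9.775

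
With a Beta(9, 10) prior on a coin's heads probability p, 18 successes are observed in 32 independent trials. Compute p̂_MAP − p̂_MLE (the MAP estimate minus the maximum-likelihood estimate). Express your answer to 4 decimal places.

MAP − MLE = -0.0319

Posterior is Beta(27, 24); MAP = (27−1)/(51−2) = 26/49 ≈ 0.53061.
MLE ignores the prior: p̂_MLE = k/n = 18/32 ≈ 0.56250.
Difference = 26/49 − 18/32 = -25/784 ≈ -0.0319.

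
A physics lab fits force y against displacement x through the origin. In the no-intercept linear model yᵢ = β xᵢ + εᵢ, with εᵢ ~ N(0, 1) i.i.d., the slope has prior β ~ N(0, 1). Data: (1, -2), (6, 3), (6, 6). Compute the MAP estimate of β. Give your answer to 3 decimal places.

log p(β | y) = −Σ(yᵢ − βxᵢ)²/(2·1) − β²/(2·1) + const.
Setting the derivative to zero: Σxᵢ(yᵢ − βxᵢ)/1 − β/1 = 0, so β = Σxᵢyᵢ / (Σxᵢ² + σ²/τ²).
Σxᵢyᵢ = 1·(-2) + 6·3 + 6·6 = 52; Σxᵢ² = 73; σ²/τ² = 1.
β̂_MAP = 52 / (73 + 1) = 52/74 ≈ 0.703.

β̂_MAP = 0.703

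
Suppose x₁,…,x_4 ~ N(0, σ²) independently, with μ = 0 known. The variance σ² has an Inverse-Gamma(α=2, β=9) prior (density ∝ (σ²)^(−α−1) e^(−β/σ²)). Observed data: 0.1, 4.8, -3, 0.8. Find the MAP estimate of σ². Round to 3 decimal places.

σ̂²_MAP = 5.069

Sum of squared deviations about the known mean: SS = (0.1−0)² + (4.8−0)² + (-3−0)² + (0.8−0)² = 32.69.
The Normal likelihood contributes (σ²)^(−n/2) exp(−SS/(2σ²)), so the posterior is Inverse-Gamma(α + n/2, β + SS/2) = Inverse-Gamma(4, 25.345).
The mode of Inverse-Gamma(a, b) is b/(a+1) = 25.345/5 ≈ 5.069.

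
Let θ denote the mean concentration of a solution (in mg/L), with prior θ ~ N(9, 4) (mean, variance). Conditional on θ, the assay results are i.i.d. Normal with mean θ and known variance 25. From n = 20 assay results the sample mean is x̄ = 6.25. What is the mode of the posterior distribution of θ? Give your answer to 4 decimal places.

θ̂_MAP = 6.9048

n = 20, x̄ = 6.25.
For a Normal prior and Normal likelihood with known variance, the posterior is Normal; its mode equals its mean, the precision-weighted average.
Prior precision 1/σ₀² = 1/4 = 0.25; data precision n/σ² = 20/25 = 0.8.
θ̂ = (0.25·9 + 0.8·6.25) / (0.25 + 0.8) = 7.25/1.05 = 145/21 ≈ 6.9048.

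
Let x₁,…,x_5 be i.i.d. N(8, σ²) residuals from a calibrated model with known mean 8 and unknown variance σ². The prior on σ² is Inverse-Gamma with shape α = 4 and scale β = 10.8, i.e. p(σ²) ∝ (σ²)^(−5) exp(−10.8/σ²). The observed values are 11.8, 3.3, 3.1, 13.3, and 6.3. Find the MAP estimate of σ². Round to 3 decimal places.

Sum of squared deviations about the known mean: SS = (11.8−8)² + (3.3−8)² + (3.1−8)² + (13.3−8)² + (6.3−8)² = 91.52.
The Normal likelihood contributes (σ²)^(−n/2) exp(−SS/(2σ²)), so the posterior is Inverse-Gamma(α + n/2, β + SS/2) = Inverse-Gamma(6.5, 56.56).
The mode of Inverse-Gamma(a, b) is b/(a+1) = 56.56/7.5 ≈ 7.541.

σ̂²_MAP = 7.541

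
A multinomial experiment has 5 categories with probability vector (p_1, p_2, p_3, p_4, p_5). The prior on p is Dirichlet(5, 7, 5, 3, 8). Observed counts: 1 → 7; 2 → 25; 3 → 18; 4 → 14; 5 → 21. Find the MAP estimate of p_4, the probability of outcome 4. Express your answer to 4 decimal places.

MAP estimate: 0.1481

The posterior is Dirichlet(αᵢ + nᵢ) = Dirichlet(12, 32, 23, 17, 29).
For a Dirichlet(a₁,…,a_K) with all aᵢ > 1, the mode has j-th component (aⱼ − 1)/(Σaᵢ − K).
Here Σaᵢ = 113 and K = 5, so p_4 = (17 − 1)/(113 − 5) = 16/108 ≈ 0.1481.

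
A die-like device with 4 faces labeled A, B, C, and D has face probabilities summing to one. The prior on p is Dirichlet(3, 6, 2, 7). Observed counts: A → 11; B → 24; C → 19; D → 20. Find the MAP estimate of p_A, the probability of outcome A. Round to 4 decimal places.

The posterior is Dirichlet(αᵢ + nᵢ) = Dirichlet(14, 30, 21, 27).
For a Dirichlet(a₁,…,a_K) with all aᵢ > 1, the mode has j-th component (aⱼ − 1)/(Σaᵢ − K).
Here Σaᵢ = 92 and K = 4, so p_A = (14 − 1)/(92 − 4) = 13/88 ≈ 0.1477.

MAP estimate of p_A = 0.1477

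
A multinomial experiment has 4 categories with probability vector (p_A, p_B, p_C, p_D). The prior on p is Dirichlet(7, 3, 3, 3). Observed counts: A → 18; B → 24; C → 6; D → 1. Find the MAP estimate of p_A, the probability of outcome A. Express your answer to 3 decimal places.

The posterior is Dirichlet(αᵢ + nᵢ) = Dirichlet(25, 27, 9, 4).
For a Dirichlet(a₁,…,a_K) with all aᵢ > 1, the mode has j-th component (aⱼ − 1)/(Σaᵢ − K).
Here Σaᵢ = 65 and K = 4, so p_A = (25 − 1)/(65 − 4) = 24/61 ≈ 0.393.

MAP estimate of p_A = 0.393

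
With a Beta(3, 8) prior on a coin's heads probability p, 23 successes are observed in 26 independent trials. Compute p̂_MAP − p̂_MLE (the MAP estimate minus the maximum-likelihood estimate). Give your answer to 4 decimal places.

MAP − MLE = -0.1703

Posterior is Beta(26, 11); MAP = (26−1)/(37−2) = 25/35 ≈ 0.71429.
MLE ignores the prior: p̂_MLE = k/n = 23/26 ≈ 0.88462.
Difference = 25/35 − 23/26 = -31/182 ≈ -0.1703.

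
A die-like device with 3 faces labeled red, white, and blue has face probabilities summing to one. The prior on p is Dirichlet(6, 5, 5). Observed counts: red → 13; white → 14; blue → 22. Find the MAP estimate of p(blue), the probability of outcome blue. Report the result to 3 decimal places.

The posterior is Dirichlet(αᵢ + nᵢ) = Dirichlet(19, 19, 27).
For a Dirichlet(a₁,…,a_K) with all aᵢ > 1, the mode has j-th component (aⱼ − 1)/(Σaᵢ − K).
Here Σaᵢ = 65 and K = 3, so p(blue) = (27 − 1)/(65 − 3) = 26/62 ≈ 0.419.

MAP estimate of p(blue) = 0.419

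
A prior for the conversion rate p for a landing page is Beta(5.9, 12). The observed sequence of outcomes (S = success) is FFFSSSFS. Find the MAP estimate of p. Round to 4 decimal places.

p̂_MAP = 0.3724

Prior: Beta(5.9, 12).
Data: 4 successes in 8 trials (from the sequence). The binomial likelihood contributes p^4(1−p)^4, so the posterior is Beta(5.9+4, 12+4) = Beta(9.9, 16).
For Beta(a, b) with a, b > 1 the mode is (a−1)/(a+b−2) = 8.9/23.9 ≈ 0.3724.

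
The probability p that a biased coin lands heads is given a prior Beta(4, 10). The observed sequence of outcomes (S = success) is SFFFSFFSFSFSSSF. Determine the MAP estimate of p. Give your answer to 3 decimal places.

Prior: Beta(4, 10).
Data: 7 successes in 15 trials (from the sequence). The binomial likelihood contributes p^7(1−p)^8, so the posterior is Beta(4+7, 10+8) = Beta(11, 18).
For Beta(a, b) with a, b > 1 the mode is (a−1)/(a+b−2) = 10/27 ≈ 0.370.

p̂_MAP = 0.370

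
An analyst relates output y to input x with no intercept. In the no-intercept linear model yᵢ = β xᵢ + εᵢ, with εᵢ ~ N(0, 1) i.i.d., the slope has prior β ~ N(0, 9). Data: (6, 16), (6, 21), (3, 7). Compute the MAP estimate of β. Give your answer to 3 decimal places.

log p(β | y) = −Σ(yᵢ − βxᵢ)²/(2·1) − β²/(2·9) + const.
Setting the derivative to zero: Σxᵢ(yᵢ − βxᵢ)/1 − β/9 = 0, so β = Σxᵢyᵢ / (Σxᵢ² + σ²/τ²).
Σxᵢyᵢ = 6·16 + 6·21 + 3·7 = 243; Σxᵢ² = 81; σ²/τ² = 1/9.
β̂_MAP = 243 / (81 + 1/9) = 243/(730/9) = 2187/730 ≈ 2.996.

β̂_MAP = 2.996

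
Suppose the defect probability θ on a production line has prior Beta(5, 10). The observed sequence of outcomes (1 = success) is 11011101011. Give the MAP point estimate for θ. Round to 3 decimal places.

Prior: Beta(5, 10).
Data: 8 successes in 11 trials (from the sequence). The binomial likelihood contributes θ^8(1−θ)^3, so the posterior is Beta(5+8, 10+3) = Beta(13, 13).
For Beta(a, b) with a, b > 1 the mode is (a−1)/(a+b−2) = 12/24 ≈ 0.500.

θ̂_MAP = 0.500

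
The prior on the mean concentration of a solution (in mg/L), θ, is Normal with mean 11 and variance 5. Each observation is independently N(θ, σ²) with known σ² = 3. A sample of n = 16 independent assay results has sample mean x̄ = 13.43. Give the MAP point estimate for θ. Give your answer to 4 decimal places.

n = 16, x̄ = 13.43.
For a Normal prior and Normal likelihood with known variance, the posterior is Normal; its mode equals its mean, the precision-weighted average.
Prior precision 1/σ₀² = 1/5 = 0.2; data precision n/σ² = 16/3.
θ̂ = (0.2·11 + (16/3)·13.43) / (0.2 + 16/3) = (5537/75)/(83/15) = 5537/415 ≈ 13.3422.

θ̂_MAP = 13.3422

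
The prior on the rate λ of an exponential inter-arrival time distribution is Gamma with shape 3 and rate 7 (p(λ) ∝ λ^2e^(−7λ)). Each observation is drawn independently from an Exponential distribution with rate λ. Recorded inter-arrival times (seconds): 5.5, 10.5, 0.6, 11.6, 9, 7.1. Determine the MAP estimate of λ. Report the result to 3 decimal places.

λ̂_MAP = 0.156

The Exponential(rate=λ) likelihood is ∝ λ^n e^(−λΣtᵢ). Here n = 6 and Σtᵢ = 5.5 + 10.5 + 0.6 + 11.6 + 9 + 7.1 = 44.3.
Posterior ∝ λ^2e^(−7λ) · λ^6e^(−44.3λ) = λ^8e^(−51.3λ), i.e. Gamma(9, 51.3).
Mode = (a−1)/b = 8/51.3 ≈ 0.156.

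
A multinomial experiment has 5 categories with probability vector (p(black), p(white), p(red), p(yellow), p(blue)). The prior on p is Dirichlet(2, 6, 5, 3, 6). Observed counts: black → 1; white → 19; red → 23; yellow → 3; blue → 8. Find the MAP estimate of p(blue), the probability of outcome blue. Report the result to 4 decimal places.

MAP estimate of p(blue) = 0.1831

The posterior is Dirichlet(αᵢ + nᵢ) = Dirichlet(3, 25, 28, 6, 14).
For a Dirichlet(a₁,…,a_K) with all aᵢ > 1, the mode has j-th component (aⱼ − 1)/(Σaᵢ − K).
Here Σaᵢ = 76 and K = 5, so p(blue) = (14 − 1)/(76 − 5) = 13/71 ≈ 0.1831.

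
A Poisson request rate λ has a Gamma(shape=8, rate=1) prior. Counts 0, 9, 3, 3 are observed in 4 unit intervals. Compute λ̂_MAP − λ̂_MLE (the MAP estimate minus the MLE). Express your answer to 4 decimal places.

MAP − MLE = 0.6500

Σxᵢ = 15. Posterior is Gamma(23, 5); MAP = (23−1)/5 = 22/5 ≈ 4.40000.
MLE = x̄ = 15/4 ≈ 3.75000.
Difference = 22/5 − 15/4 = 13/20 ≈ 0.6500.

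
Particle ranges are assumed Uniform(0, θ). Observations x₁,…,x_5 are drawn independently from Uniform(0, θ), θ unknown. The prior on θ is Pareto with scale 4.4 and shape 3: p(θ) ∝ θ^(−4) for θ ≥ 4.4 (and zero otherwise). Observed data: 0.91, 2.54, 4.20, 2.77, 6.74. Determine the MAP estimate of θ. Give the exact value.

θ̂_MAP = 6.74

The Uniform(0, θ) likelihood is θ^(−n) for θ ≥ max(xᵢ), zero otherwise. Here max(xᵢ) = 6.74.
Posterior ∝ θ^(−4) · θ^(−5) = θ^(−9) on θ ≥ max(4.4, 6.74) = 6.74.
This density is strictly decreasing in θ, so the posterior mode lies at the lower boundary of the support.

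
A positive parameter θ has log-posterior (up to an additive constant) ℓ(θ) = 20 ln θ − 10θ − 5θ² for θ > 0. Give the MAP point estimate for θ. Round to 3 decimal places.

θ̂_MAP = 1.000

ℓ'(θ) = 20/θ − 10 − 10θ. Setting this to zero and multiplying by θ: 10θ² + 10θ − 20 = 0.
θ = (−10 + √(10² + 4·10·20)) / (2·10) = (−10 + √900) / 20 = (−10 + 30)/20 = 1.
ℓ''(θ) = −20/θ² − 10 < 0, confirming a maximum.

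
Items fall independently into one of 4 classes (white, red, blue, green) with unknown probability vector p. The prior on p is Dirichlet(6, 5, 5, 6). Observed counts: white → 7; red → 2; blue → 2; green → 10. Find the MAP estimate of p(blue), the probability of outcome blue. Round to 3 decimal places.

The posterior is Dirichlet(αᵢ + nᵢ) = Dirichlet(13, 7, 7, 16).
For a Dirichlet(a₁,…,a_K) with all aᵢ > 1, the mode has j-th component (aⱼ − 1)/(Σaᵢ − K).
Here Σaᵢ = 43 and K = 4, so p(blue) = (7 − 1)/(43 − 4) = 6/39 ≈ 0.154.

MAP estimate of p(blue) = 0.154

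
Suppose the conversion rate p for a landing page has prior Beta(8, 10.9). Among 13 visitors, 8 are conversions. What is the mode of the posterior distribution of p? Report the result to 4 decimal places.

p̂_MAP = 0.5017

Prior: Beta(8, 10.9).
Data: 8 successes in 13 trials. The binomial likelihood contributes p^8(1−p)^5, so the posterior is Beta(8+8, 10.9+5) = Beta(16, 15.9).
For Beta(a, b) with a, b > 1 the mode is (a−1)/(a+b−2) = 15/29.9 ≈ 0.5017.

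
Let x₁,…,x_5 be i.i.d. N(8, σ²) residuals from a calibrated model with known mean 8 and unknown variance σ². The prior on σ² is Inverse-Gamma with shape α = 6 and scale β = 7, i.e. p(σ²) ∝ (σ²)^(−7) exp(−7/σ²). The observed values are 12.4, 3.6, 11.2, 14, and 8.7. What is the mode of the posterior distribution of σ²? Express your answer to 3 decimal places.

σ̂²_MAP = 5.234

Sum of squared deviations about the known mean: SS = (12.4−8)² + (3.6−8)² + (11.2−8)² + (14−8)² + (8.7−8)² = 85.45.
The Normal likelihood contributes (σ²)^(−n/2) exp(−SS/(2σ²)), so the posterior is Inverse-Gamma(α + n/2, β + SS/2) = Inverse-Gamma(8.5, 49.725).
The mode of Inverse-Gamma(a, b) is b/(a+1) = 49.725/9.5 ≈ 5.234.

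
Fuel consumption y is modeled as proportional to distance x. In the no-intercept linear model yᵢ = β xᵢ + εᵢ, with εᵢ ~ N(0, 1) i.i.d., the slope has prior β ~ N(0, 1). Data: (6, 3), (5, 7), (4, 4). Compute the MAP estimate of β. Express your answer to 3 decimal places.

β̂_MAP = 0.885

log p(β | y) = −Σ(yᵢ − βxᵢ)²/(2·1) − β²/(2·1) + const.
Setting the derivative to zero: Σxᵢ(yᵢ − βxᵢ)/1 − β/1 = 0, so β = Σxᵢyᵢ / (Σxᵢ² + σ²/τ²).
Σxᵢyᵢ = 6·3 + 5·7 + 4·4 = 69; Σxᵢ² = 77; σ²/τ² = 1.
β̂_MAP = 69 / (77 + 1) = 69/78 ≈ 0.885.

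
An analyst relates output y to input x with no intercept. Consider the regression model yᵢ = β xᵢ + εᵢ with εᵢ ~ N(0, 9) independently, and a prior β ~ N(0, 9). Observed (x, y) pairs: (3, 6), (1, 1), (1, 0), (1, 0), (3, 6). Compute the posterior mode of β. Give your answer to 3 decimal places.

log p(β | y) = −Σ(yᵢ − βxᵢ)²/(2·9) − β²/(2·9) + const.
Setting the derivative to zero: Σxᵢ(yᵢ − βxᵢ)/9 − β/9 = 0, so β = Σxᵢyᵢ / (Σxᵢ² + σ²/τ²).
Σxᵢyᵢ = 3·6 + 1·1 + 1·0 + 1·0 + 3·6 = 37; Σxᵢ² = 21; σ²/τ² = 1.
β̂_MAP = 37 / (21 + 1) = 37/22 ≈ 1.682.

β̂_MAP = 1.682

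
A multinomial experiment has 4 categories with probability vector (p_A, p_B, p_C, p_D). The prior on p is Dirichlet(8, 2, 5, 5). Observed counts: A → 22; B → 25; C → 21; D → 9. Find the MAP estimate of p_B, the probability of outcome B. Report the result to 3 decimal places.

MAP estimate of p_B = 0.280

The posterior is Dirichlet(αᵢ + nᵢ) = Dirichlet(30, 27, 26, 14).
For a Dirichlet(a₁,…,a_K) with all aᵢ > 1, the mode has j-th component (aⱼ − 1)/(Σaᵢ − K).
Here Σaᵢ = 97 and K = 4, so p_B = (27 − 1)/(97 − 4) = 26/93 ≈ 0.280.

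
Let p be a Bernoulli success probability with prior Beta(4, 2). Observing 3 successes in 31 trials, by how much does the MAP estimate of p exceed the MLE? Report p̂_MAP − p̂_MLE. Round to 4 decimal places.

MAP − MLE = 0.0747

Posterior is Beta(7, 30); MAP = (7−1)/(37−2) = 6/35 ≈ 0.17143.
MLE ignores the prior: p̂_MLE = k/n = 3/31 ≈ 0.09677.
Difference = 6/35 − 3/31 = 81/1085 ≈ 0.0747.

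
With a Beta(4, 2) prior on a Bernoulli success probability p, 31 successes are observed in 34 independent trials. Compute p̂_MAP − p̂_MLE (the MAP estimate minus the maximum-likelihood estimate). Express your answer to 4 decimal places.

Posterior is Beta(35, 5); MAP = (35−1)/(40−2) = 34/38 ≈ 0.89474.
MLE ignores the prior: p̂_MLE = k/n = 31/34 ≈ 0.91176.
Difference = 34/38 − 31/34 = -11/646 ≈ -0.0170.

MAP − MLE = -0.0170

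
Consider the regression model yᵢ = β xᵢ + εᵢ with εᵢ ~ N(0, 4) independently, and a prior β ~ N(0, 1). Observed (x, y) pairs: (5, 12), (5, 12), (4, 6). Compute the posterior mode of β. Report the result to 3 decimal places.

log p(β | y) = −Σ(yᵢ − βxᵢ)²/(2·4) − β²/(2·1) + const.
Setting the derivative to zero: Σxᵢ(yᵢ − βxᵢ)/4 − β/1 = 0, so β = Σxᵢyᵢ / (Σxᵢ² + σ²/τ²).
Σxᵢyᵢ = 5·12 + 5·12 + 4·6 = 144; Σxᵢ² = 66; σ²/τ² = 4.
β̂_MAP = 144 / (66 + 4) = 144/70 ≈ 2.057.

β̂_MAP = 2.057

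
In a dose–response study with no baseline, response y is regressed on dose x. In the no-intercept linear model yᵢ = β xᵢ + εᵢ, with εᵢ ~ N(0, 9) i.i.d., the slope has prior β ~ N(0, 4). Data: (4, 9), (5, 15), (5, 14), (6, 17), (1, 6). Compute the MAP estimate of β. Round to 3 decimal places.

log p(β | y) = −Σ(yᵢ − βxᵢ)²/(2·9) − β²/(2·4) + const.
Setting the derivative to zero: Σxᵢ(yᵢ − βxᵢ)/9 − β/4 = 0, so β = Σxᵢyᵢ / (Σxᵢ² + σ²/τ²).
Σxᵢyᵢ = 4·9 + 5·15 + 5·14 + 6·17 + 1·6 = 289; Σxᵢ² = 103; σ²/τ² = 2.25.
β̂_MAP = 289 / (103 + 2.25) = 289/105.25 ≈ 2.746.

β̂_MAP = 2.746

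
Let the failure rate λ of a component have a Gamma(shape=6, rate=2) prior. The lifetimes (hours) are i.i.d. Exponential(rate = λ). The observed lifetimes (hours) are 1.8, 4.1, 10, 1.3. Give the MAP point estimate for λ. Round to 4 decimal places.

λ̂_MAP = 0.4688

The Exponential(rate=λ) likelihood is ∝ λ^n e^(−λΣtᵢ). Here n = 4 and Σtᵢ = 1.8 + 4.1 + 10 + 1.3 = 17.2.
Posterior ∝ λ^5e^(−2λ) · λ^4e^(−17.2λ) = λ^9e^(−19.2λ), i.e. Gamma(10, 19.2).
Mode = (a−1)/b = 9/19.2 ≈ 0.4688.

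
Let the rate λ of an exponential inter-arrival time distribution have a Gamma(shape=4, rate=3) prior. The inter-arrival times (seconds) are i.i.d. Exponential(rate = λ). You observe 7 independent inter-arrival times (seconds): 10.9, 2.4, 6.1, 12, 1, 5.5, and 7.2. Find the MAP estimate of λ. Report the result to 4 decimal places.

λ̂_MAP = 0.2079

The Exponential(rate=λ) likelihood is ∝ λ^n e^(−λΣtᵢ). Here n = 7 and Σtᵢ = 10.9 + 2.4 + 6.1 + 12 + 1 + 5.5 + 7.2 = 45.1.
Posterior ∝ λ^3e^(−3λ) · λ^7e^(−45.1λ) = λ^10e^(−48.1λ), i.e. Gamma(11, 48.1).
Mode = (a−1)/b = 10/48.1 ≈ 0.2079.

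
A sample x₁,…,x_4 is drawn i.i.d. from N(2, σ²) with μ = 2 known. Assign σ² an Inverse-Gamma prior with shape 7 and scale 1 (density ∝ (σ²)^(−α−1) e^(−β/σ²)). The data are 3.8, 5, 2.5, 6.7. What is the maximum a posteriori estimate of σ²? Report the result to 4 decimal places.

Sum of squared deviations about the known mean: SS = (3.8−2)² + (5−2)² + (2.5−2)² + (6.7−2)² = 34.58.
The Normal likelihood contributes (σ²)^(−n/2) exp(−SS/(2σ²)), so the posterior is Inverse-Gamma(α + n/2, β + SS/2) = Inverse-Gamma(9, 18.29).
The mode of Inverse-Gamma(a, b) is b/(a+1) = 18.29/10 ≈ 1.8290.

σ̂²_MAP = 1.8290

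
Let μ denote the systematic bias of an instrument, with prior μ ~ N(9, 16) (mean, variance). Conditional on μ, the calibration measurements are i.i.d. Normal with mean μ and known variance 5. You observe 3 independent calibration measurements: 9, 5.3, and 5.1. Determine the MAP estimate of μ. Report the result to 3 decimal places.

μ̂_MAP = 6.706

n = 3; x̄ = (9 + 5.3 + 5.1)/3 = 19.4/3 = 97/15 ≈ 6.4667.
For a Normal prior and Normal likelihood with known variance, the posterior is Normal; its mode equals its mean, the precision-weighted average.
Prior precision 1/σ₀² = 1/16 = 0.0625; data precision n/σ² = 3/5 = 0.6.
μ̂ = (0.0625·9 + 0.6·(97/15)) / (0.0625 + 0.6) = 4.4425/0.6625 = 1777/265 ≈ 6.706.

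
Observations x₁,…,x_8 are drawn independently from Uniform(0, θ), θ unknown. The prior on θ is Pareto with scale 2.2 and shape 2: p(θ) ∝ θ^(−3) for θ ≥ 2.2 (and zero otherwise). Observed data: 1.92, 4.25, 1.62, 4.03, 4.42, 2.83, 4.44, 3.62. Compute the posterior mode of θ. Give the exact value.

θ̂_MAP = 4.44

The Uniform(0, θ) likelihood is θ^(−n) for θ ≥ max(xᵢ), zero otherwise. Here max(xᵢ) = 4.44.
Posterior ∝ θ^(−3) · θ^(−8) = θ^(−11) on θ ≥ max(2.2, 4.44) = 4.44.
This density is strictly decreasing in θ, so the posterior mode lies at the lower boundary of the support.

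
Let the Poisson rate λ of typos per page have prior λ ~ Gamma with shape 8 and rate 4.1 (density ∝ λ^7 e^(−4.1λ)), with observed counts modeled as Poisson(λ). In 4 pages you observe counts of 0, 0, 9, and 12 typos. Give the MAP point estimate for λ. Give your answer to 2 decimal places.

λ̂_MAP = 3.46

Σxᵢ = 0+0+9+12 = 21, with n = 4.
Posterior ∝ λ^7e^(−4.1λ) · λ^21e^(−4λ) = λ^28e^(−8.1λ), i.e. Gamma(shape=29, rate=8.1).
The mode of a Gamma(a, b) with a ≥ 1 (shape–rate) is (a−1)/b = 28/8.1 ≈ 3.46.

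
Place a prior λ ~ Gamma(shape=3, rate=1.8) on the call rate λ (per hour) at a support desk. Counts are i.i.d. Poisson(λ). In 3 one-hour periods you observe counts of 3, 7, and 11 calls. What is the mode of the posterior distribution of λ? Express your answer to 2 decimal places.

Σxᵢ = 3+7+11 = 21, with n = 3.
Posterior ∝ λ^2e^(−1.8λ) · λ^21e^(−3λ) = λ^23e^(−4.8λ), i.e. Gamma(shape=24, rate=4.8).
The mode of a Gamma(a, b) with a ≥ 1 (shape–rate) is (a−1)/b = 23/4.8 ≈ 4.79.

λ̂_MAP = 4.79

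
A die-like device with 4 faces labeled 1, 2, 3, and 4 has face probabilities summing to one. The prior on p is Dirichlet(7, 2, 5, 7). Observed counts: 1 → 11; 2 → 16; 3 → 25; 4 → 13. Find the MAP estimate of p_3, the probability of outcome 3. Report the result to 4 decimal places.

MAP estimate: 0.3537

The posterior is Dirichlet(αᵢ + nᵢ) = Dirichlet(18, 18, 30, 20).
For a Dirichlet(a₁,…,a_K) with all aᵢ > 1, the mode has j-th component (aⱼ − 1)/(Σaᵢ − K).
Here Σaᵢ = 86 and K = 4, so p_3 = (30 − 1)/(86 − 4) = 29/82 ≈ 0.3537.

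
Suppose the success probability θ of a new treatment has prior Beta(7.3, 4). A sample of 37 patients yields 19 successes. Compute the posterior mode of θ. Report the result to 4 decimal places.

Prior: Beta(7.3, 4).
Data: 19 successes in 37 trials. The binomial likelihood contributes θ^19(1−θ)^18, so the posterior is Beta(7.3+19, 4+18) = Beta(26.3, 22).
For Beta(a, b) with a, b > 1 the mode is (a−1)/(a+b−2) = 25.3/46.3 ≈ 0.5464.

θ̂_MAP = 0.5464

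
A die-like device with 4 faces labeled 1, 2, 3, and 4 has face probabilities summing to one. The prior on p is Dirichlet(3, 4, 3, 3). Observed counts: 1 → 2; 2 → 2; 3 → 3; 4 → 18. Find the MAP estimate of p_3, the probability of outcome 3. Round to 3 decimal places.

MAP estimate: 0.147

The posterior is Dirichlet(αᵢ + nᵢ) = Dirichlet(5, 6, 6, 21).
For a Dirichlet(a₁,…,a_K) with all aᵢ > 1, the mode has j-th component (aⱼ − 1)/(Σaᵢ − K).
Here Σaᵢ = 38 and K = 4, so p_3 = (6 − 1)/(38 − 4) = 5/34 ≈ 0.147.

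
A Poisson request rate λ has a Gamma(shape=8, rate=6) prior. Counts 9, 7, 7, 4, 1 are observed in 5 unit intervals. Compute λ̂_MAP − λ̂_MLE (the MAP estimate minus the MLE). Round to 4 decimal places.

MAP − MLE = -2.4182

Σxᵢ = 28. Posterior is Gamma(36, 11); MAP = (36−1)/11 = 35/11 ≈ 3.18182.
MLE = x̄ = 28/5 ≈ 5.60000.
Difference = 35/11 − 28/5 = -133/55 ≈ -2.4182.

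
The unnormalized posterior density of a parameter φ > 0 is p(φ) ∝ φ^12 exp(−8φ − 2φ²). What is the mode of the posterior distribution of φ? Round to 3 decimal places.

ℓ'(φ) = 12/φ − 8 − 4φ. Setting this to zero and multiplying by φ: 4φ² + 8φ − 12 = 0.
φ = (−8 + √(8² + 4·4·12)) / (2·4) = (−8 + √256) / 8 = (−8 + 16)/8 = 1.
ℓ''(φ) = −12/φ² − 4 < 0, confirming a maximum.

φ̂_MAP = 1.000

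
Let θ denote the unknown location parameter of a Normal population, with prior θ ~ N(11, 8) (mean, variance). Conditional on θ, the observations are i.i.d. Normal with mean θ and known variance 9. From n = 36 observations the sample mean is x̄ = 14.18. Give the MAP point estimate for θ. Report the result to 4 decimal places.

θ̂_MAP = 14.0836

n = 36, x̄ = 14.18.
For a Normal prior and Normal likelihood with known variance, the posterior is Normal; its mode equals its mean, the precision-weighted average.
Prior precision 1/σ₀² = 1/8 = 0.125; data precision n/σ² = 36/9 = 4.
θ̂ = (0.125·11 + 4·14.18) / (0.125 + 4) = 58.095/4.125 = 3873/275 ≈ 14.0836.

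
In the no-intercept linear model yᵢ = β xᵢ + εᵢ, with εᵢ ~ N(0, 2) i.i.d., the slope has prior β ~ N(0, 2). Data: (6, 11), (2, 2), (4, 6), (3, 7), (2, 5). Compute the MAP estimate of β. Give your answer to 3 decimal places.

log p(β | y) = −Σ(yᵢ − βxᵢ)²/(2·2) − β²/(2·2) + const.
Setting the derivative to zero: Σxᵢ(yᵢ − βxᵢ)/2 − β/2 = 0, so β = Σxᵢyᵢ / (Σxᵢ² + σ²/τ²).
Σxᵢyᵢ = 6·11 + 2·2 + 4·6 + 3·7 + 2·5 = 125; Σxᵢ² = 69; σ²/τ² = 1.
β̂_MAP = 125 / (69 + 1) = 125/70 ≈ 1.786.

β̂_MAP = 1.786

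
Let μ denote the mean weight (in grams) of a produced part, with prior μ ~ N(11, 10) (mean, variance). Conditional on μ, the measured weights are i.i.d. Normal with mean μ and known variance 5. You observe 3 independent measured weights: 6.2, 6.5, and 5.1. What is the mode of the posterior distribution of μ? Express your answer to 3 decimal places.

n = 3; x̄ = (6.2 + 6.5 + 5.1)/3 = 17.8/3 = 89/15 ≈ 5.9333.
For a Normal prior and Normal likelihood with known variance, the posterior is Normal; its mode equals its mean, the precision-weighted average.
Prior precision 1/σ₀² = 1/10 = 0.1; data precision n/σ² = 3/5 = 0.6.
μ̂ = (0.1·11 + 0.6·(89/15)) / (0.1 + 0.6) = 4.66/0.7 = 233/35 ≈ 6.657.

μ̂_MAP = 6.657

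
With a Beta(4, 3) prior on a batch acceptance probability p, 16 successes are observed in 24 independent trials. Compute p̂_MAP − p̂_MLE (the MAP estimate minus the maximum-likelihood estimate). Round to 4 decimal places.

MAP − MLE = -0.0115

Posterior is Beta(20, 11); MAP = (20−1)/(31−2) = 19/29 ≈ 0.65517.
MLE ignores the prior: p̂_MLE = k/n = 16/24 ≈ 0.66667.
Difference = 19/29 − 16/24 = -1/87 ≈ -0.0115.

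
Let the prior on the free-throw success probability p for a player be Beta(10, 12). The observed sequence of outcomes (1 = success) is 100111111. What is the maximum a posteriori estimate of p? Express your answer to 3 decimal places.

p̂_MAP = 0.552

Prior: Beta(10, 12).
Data: 7 successes in 9 trials (from the sequence). The binomial likelihood contributes p^7(1−p)^2, so the posterior is Beta(10+7, 12+2) = Beta(17, 14).
For Beta(a, b) with a, b > 1 the mode is (a−1)/(a+b−2) = 16/29 ≈ 0.552.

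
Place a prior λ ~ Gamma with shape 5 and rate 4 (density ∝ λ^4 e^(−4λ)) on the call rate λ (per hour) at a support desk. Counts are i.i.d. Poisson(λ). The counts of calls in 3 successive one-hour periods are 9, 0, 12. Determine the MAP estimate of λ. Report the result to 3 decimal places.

λ̂_MAP = 3.571

Σxᵢ = 9+0+12 = 21, with n = 3.
Posterior ∝ λ^4e^(−4λ) · λ^21e^(−3λ) = λ^25e^(−7λ), i.e. Gamma(shape=26, rate=7).
The mode of a Gamma(a, b) with a ≥ 1 (shape–rate) is (a−1)/b = 25/7 ≈ 3.571.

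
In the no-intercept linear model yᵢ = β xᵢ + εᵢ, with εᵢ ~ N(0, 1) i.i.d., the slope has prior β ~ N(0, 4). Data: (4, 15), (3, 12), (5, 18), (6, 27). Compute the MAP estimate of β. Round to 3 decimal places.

β̂_MAP = 4.035

log p(β | y) = −Σ(yᵢ − βxᵢ)²/(2·1) − β²/(2·4) + const.
Setting the derivative to zero: Σxᵢ(yᵢ − βxᵢ)/1 − β/4 = 0, so β = Σxᵢyᵢ / (Σxᵢ² + σ²/τ²).
Σxᵢyᵢ = 4·15 + 3·12 + 5·18 + 6·27 = 348; Σxᵢ² = 86; σ²/τ² = 0.25.
β̂_MAP = 348 / (86 + 0.25) = 348/86.25 ≈ 4.035.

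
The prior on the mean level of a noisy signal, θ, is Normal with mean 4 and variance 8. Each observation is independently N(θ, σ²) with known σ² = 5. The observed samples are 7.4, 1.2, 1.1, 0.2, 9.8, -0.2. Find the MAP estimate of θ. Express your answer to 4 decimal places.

θ̂_MAP = 3.3208

n = 6; x̄ = (7.4 + 1.2 + 1.1 + 0.2 + 9.8 + (-0.2))/6 = 19.5/6 = 3.25.
For a Normal prior and Normal likelihood with known variance, the posterior is Normal; its mode equals its mean, the precision-weighted average.
Prior precision 1/σ₀² = 1/8 = 0.125; data precision n/σ² = 6/5 = 1.2.
θ̂ = (0.125·4 + 1.2·3.25) / (0.125 + 1.2) = 4.4/1.325 = 176/53 ≈ 3.3208.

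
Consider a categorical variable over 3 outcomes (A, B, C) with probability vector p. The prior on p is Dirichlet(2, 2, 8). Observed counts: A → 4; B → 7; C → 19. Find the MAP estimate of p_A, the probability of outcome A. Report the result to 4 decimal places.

MAP estimate of p_A = 0.1282

The posterior is Dirichlet(αᵢ + nᵢ) = Dirichlet(6, 9, 27).
For a Dirichlet(a₁,…,a_K) with all aᵢ > 1, the mode has j-th component (aⱼ − 1)/(Σaᵢ − K).
Here Σaᵢ = 42 and K = 3, so p_A = (6 − 1)/(42 − 3) = 5/39 ≈ 0.1282.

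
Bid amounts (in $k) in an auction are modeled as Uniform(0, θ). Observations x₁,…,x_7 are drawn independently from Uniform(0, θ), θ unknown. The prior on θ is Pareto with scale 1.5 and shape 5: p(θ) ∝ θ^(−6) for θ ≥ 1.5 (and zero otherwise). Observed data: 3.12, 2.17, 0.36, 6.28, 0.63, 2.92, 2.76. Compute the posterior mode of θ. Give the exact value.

The Uniform(0, θ) likelihood is θ^(−n) for θ ≥ max(xᵢ), zero otherwise. Here max(xᵢ) = 6.28.
Posterior ∝ θ^(−6) · θ^(−7) = θ^(−13) on θ ≥ max(1.5, 6.28) = 6.28.
This density is strictly decreasing in θ, so the posterior mode lies at the lower boundary of the support.

θ̂_MAP = 6.28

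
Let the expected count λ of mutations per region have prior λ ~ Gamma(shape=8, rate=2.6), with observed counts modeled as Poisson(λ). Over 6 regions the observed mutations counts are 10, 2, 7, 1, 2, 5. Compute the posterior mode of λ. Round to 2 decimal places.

Σxᵢ = 10+2+7+1+2+5 = 27, with n = 6.
Posterior ∝ λ^7e^(−2.6λ) · λ^27e^(−6λ) = λ^34e^(−8.6λ), i.e. Gamma(shape=35, rate=8.6).
The mode of a Gamma(a, b) with a ≥ 1 (shape–rate) is (a−1)/b = 34/8.6 ≈ 3.95.

λ̂_MAP = 3.95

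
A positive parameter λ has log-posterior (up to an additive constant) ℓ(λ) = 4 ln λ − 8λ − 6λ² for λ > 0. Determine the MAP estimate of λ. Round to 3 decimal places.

λ̂_MAP = 0.333

ℓ'(λ) = 4/λ − 8 − 12λ. Setting this to zero and multiplying by λ: 12λ² + 8λ − 4 = 0.
λ = (−8 + √(8² + 4·12·4)) / (2·12) = (−8 + √256) / 24 = (−8 + 16)/24 = 1/3.
ℓ''(λ) = −4/λ² − 12 < 0, confirming a maximum.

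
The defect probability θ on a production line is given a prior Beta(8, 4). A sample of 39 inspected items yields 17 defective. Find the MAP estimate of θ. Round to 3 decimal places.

θ̂_MAP = 0.490

Prior: Beta(8, 4).
Data: 17 successes in 39 trials. The binomial likelihood contributes θ^17(1−θ)^22, so the posterior is Beta(8+17, 4+22) = Beta(25, 26).
For Beta(a, b) with a, b > 1 the mode is (a−1)/(a+b−2) = 24/49 ≈ 0.490.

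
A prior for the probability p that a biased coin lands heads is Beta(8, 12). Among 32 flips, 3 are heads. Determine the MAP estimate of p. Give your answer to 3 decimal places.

Prior: Beta(8, 12).
Data: 3 successes in 32 trials. The binomial likelihood contributes p^3(1−p)^29, so the posterior is Beta(8+3, 12+29) = Beta(11, 41).
For Beta(a, b) with a, b > 1 the mode is (a−1)/(a+b−2) = 10/50 ≈ 0.200.

p̂_MAP = 0.200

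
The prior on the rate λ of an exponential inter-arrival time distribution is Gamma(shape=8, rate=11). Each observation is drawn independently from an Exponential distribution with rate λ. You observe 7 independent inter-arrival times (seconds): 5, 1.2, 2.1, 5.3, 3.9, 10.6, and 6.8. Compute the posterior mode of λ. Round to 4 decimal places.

λ̂_MAP = 0.3050

The Exponential(rate=λ) likelihood is ∝ λ^n e^(−λΣtᵢ). Here n = 7 and Σtᵢ = 5 + 1.2 + 2.1 + 5.3 + 3.9 + 10.6 + 6.8 = 34.9.
Posterior ∝ λ^7e^(−11λ) · λ^7e^(−34.9λ) = λ^14e^(−45.9λ), i.e. Gamma(15, 45.9).
Mode = (a−1)/b = 14/45.9 ≈ 0.3050.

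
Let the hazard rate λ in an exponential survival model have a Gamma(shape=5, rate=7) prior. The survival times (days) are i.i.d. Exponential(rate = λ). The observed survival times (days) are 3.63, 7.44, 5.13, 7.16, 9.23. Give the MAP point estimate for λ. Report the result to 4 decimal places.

The Exponential(rate=λ) likelihood is ∝ λ^n e^(−λΣtᵢ). Here n = 5 and Σtᵢ = 3.63 + 7.44 + 5.13 + 7.16 + 9.23 = 32.59.
Posterior ∝ λ^4e^(−7λ) · λ^5e^(−32.59λ) = λ^9e^(−39.59λ), i.e. Gamma(10, 39.59).
Mode = (a−1)/b = 9/39.59 ≈ 0.2273.

λ̂_MAP = 0.2273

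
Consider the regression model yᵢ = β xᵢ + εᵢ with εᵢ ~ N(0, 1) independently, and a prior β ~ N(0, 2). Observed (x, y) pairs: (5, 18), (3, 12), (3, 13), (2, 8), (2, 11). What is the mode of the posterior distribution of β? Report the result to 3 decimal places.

β̂_MAP = 3.942

log p(β | y) = −Σ(yᵢ − βxᵢ)²/(2·1) − β²/(2·2) + const.
Setting the derivative to zero: Σxᵢ(yᵢ − βxᵢ)/1 − β/2 = 0, so β = Σxᵢyᵢ / (Σxᵢ² + σ²/τ²).
Σxᵢyᵢ = 5·18 + 3·12 + 3·13 + 2·8 + 2·11 = 203; Σxᵢ² = 51; σ²/τ² = 0.5.
β̂_MAP = 203 / (51 + 0.5) = 203/51.5 ≈ 3.942.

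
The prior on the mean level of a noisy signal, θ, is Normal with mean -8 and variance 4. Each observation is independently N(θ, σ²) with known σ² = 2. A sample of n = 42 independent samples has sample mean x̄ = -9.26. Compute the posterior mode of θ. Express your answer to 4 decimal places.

n = 42, x̄ = -9.26.
For a Normal prior and Normal likelihood with known variance, the posterior is Normal; its mode equals its mean, the precision-weighted average.
Prior precision 1/σ₀² = 1/4 = 0.25; data precision n/σ² = 42/2 = 21.
θ̂ = (0.25·(-8) + 21·(-9.26)) / (0.25 + 21) = (-196.46)/21.25 = -19646/2125 ≈ -9.2452.

θ̂_MAP = -9.2452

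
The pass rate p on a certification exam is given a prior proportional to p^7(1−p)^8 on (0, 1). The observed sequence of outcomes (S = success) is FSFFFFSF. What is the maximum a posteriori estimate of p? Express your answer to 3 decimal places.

The prior density ∝ p^7(1−p)^8 is the kernel of Beta(8, 9).
Data: 2 successes in 8 trials (from the sequence). The binomial likelihood contributes p^2(1−p)^6, so the posterior is Beta(8+2, 9+6) = Beta(10, 15).
For Beta(a, b) with a, b > 1 the mode is (a−1)/(a+b−2) = 9/23 ≈ 0.391.

p̂_MAP = 0.391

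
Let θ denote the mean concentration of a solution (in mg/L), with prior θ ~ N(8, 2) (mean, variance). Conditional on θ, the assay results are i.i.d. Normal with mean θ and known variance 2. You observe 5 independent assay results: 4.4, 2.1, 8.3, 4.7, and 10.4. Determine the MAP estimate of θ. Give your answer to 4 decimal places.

θ̂_MAP = 6.3167

n = 5; x̄ = (4.4 + 2.1 + 8.3 + 4.7 + 10.4)/5 = 29.9/5 = 5.98.
For a Normal prior and Normal likelihood with known variance, the posterior is Normal; its mode equals its mean, the precision-weighted average.
Prior precision 1/σ₀² = 1/2 = 0.5; data precision n/σ² = 5/2 = 2.5.
θ̂ = (0.5·8 + 2.5·5.98) / (0.5 + 2.5) = 18.95/3 = 379/60 ≈ 6.3167.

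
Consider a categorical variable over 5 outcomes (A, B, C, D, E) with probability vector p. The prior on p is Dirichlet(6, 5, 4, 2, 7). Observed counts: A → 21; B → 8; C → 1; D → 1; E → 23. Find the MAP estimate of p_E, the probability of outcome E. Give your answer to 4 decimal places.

The posterior is Dirichlet(αᵢ + nᵢ) = Dirichlet(27, 13, 5, 3, 30).
For a Dirichlet(a₁,…,a_K) with all aᵢ > 1, the mode has j-th component (aⱼ − 1)/(Σaᵢ − K).
Here Σaᵢ = 78 and K = 5, so p_E = (30 − 1)/(78 − 5) = 29/73 ≈ 0.3973.

MAP estimate of p_E = 0.3973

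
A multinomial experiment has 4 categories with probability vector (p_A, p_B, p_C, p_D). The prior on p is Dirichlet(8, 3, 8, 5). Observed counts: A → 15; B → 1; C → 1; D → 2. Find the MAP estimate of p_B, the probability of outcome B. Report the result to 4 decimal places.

The posterior is Dirichlet(αᵢ + nᵢ) = Dirichlet(23, 4, 9, 7).
For a Dirichlet(a₁,…,a_K) with all aᵢ > 1, the mode has j-th component (aⱼ − 1)/(Σaᵢ − K).
Here Σaᵢ = 43 and K = 4, so p_B = (4 − 1)/(43 − 4) = 3/39 ≈ 0.0769.

MAP estimate of p_B = 0.0769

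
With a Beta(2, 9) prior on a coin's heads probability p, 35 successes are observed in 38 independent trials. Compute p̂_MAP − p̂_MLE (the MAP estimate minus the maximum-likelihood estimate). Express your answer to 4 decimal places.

MAP − MLE = -0.1551

Posterior is Beta(37, 12); MAP = (37−1)/(49−2) = 36/47 ≈ 0.76596.
MLE ignores the prior: p̂_MLE = k/n = 35/38 ≈ 0.92105.
Difference = 36/47 − 35/38 = -277/1786 ≈ -0.1551.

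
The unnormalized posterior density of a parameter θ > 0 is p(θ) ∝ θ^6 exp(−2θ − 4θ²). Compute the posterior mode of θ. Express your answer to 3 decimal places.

θ̂_MAP = 0.750

ℓ'(θ) = 6/θ − 2 − 8θ. Setting this to zero and multiplying by θ: 8θ² + 2θ − 6 = 0.
θ = (−2 + √(2² + 4·8·6)) / (2·8) = (−2 + √196) / 16 = (−2 + 14)/16 = 3/4.
ℓ''(θ) = −6/θ² − 8 < 0, confirming a maximum.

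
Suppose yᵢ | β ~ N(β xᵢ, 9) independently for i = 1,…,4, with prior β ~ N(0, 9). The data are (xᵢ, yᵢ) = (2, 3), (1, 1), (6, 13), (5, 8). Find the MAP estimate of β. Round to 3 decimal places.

log p(β | y) = −Σ(yᵢ − βxᵢ)²/(2·9) − β²/(2·9) + const.
Setting the derivative to zero: Σxᵢ(yᵢ − βxᵢ)/9 − β/9 = 0, so β = Σxᵢyᵢ / (Σxᵢ² + σ²/τ²).
Σxᵢyᵢ = 2·3 + 1·1 + 6·13 + 5·8 = 125; Σxᵢ² = 66; σ²/τ² = 1.
β̂_MAP = 125 / (66 + 1) = 125/67 ≈ 1.866.

β̂_MAP = 1.866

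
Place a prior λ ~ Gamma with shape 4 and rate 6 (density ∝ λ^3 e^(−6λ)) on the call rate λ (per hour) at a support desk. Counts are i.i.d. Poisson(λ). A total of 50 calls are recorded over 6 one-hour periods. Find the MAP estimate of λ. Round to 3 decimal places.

λ̂_MAP = 4.417

Σxᵢ = 50, n = 6.
Posterior ∝ λ^3e^(−6λ) · λ^50e^(−6λ) = λ^53e^(−12λ), i.e. Gamma(shape=54, rate=12).
The mode of a Gamma(a, b) with a ≥ 1 (shape–rate) is (a−1)/b = 53/12 ≈ 4.417.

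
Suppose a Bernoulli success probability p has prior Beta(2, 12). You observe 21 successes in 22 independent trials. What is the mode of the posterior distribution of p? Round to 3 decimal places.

Prior: Beta(2, 12).
Data: 21 successes in 22 trials. The binomial likelihood contributes p^21(1−p)^1, so the posterior is Beta(2+21, 12+1) = Beta(23, 13).
For Beta(a, b) with a, b > 1 the mode is (a−1)/(a+b−2) = 22/34 ≈ 0.647.

p̂_MAP = 0.647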